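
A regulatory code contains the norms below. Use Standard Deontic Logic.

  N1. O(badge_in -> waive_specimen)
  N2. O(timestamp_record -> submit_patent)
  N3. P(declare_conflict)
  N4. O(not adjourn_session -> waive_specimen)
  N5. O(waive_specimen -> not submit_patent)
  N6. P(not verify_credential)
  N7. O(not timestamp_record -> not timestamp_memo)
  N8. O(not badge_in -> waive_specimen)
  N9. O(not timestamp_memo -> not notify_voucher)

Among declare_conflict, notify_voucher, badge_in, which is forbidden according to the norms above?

Premises 8 and 1 cover both cases: O(not badge_in -> waive_specimen) and O(badge_in -> waive_specimen). Since not badge_in ∨ badge_in is a tautology, O(waive_specimen) follows.
Applying K to premise 5 (O(waive_specimen -> not submit_patent)) and O(waive_specimen) yields O(not submit_patent).
Premise 2, O(timestamp_record -> submit_patent), contraposes to O(not submit_patent -> not timestamp_record); with O(not submit_patent) we get O(not timestamp_record).
Applying K to premise 7 (O(not timestamp_record -> not timestamp_memo)) and O(not timestamp_record) yields O(not timestamp_memo).
From O(not timestamp_memo) and premise 9, O(not timestamp_memo -> not notify_voucher), we obtain O(not notify_voucher).
So O(not notify_voucher) holds, i.e. notify_voucher is forbidden. None of the other listed options is forbidden under the premises.

notify_voucher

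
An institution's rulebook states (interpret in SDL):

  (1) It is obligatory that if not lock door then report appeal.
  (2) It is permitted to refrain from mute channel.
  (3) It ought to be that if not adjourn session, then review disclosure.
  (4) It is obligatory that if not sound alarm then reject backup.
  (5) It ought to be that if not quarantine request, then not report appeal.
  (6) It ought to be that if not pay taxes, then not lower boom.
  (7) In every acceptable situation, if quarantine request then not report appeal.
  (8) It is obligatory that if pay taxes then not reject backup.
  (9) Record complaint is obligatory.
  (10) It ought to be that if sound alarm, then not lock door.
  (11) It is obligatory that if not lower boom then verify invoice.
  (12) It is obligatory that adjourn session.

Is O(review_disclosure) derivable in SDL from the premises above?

Premise 3 is O(¬adjourn_session → review_disclosure), but O(¬adjourn_session) is not derivable from the premises, so it does not yield O(review_disclosure).
No other premise forces O(review_disclosure). An ideal world satisfying every premise can still have review_disclosure false, so O(review_disclosure) is not derivable.

No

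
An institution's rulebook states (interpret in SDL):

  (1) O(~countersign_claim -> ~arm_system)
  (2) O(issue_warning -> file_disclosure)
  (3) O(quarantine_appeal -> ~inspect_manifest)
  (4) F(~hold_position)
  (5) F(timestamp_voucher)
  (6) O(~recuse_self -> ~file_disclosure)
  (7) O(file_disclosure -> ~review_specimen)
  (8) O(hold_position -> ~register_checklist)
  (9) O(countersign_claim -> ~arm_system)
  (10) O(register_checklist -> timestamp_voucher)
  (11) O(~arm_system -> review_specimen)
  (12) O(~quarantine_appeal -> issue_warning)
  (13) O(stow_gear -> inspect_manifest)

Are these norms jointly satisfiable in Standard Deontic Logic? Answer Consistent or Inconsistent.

Consistent

Premise 10 is O(register_checklist -> timestamp_voucher), but O(register_checklist) is not derivable from the premises, so it does not yield O(timestamp_voucher).
So O(timestamp_voucher) is not derivable, and the apparent clash with O(~timestamp_voucher) does not arise.
A world satisfying every obligation exists (e.g. arm_system=false, countersign_claim=false, file_disclosure=false, hold_position=true, inspect_manifest=false, issue_warning=false, quarantine_appeal=true, recuse_self=false, register_checklist=false, review_specimen=true, stow_gear=false, timestamp_voucher=false); no atom is both obligatory and forbidden, so the set is consistent.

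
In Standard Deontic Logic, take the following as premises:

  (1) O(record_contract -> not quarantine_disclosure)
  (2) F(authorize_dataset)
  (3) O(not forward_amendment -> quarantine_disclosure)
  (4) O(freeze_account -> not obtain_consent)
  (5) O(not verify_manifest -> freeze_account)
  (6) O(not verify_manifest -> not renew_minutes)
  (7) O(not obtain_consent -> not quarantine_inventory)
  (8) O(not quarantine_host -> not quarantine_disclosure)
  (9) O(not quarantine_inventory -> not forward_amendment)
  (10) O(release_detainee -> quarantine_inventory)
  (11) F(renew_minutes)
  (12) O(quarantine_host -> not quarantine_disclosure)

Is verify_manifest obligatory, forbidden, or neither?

Obligatory

By case analysis on quarantine_host: premise 12 gives O(quarantine_host -> not quarantine_disclosure) and premise 8 gives O(not quarantine_host -> not quarantine_disclosure), so O(not quarantine_disclosure) either way.
Premise 3 is O(not forward_amendment -> quarantine_disclosure); contrapositively O(not quarantine_disclosure -> forward_amendment). Since O(not quarantine_disclosure) holds, K gives O(forward_amendment).
Premise 9 is O(not quarantine_inventory -> not forward_amendment); contrapositively O(forward_amendment -> quarantine_inventory). Since O(forward_amendment) holds, K gives O(quarantine_inventory).
Premise 7 is O(not obtain_consent -> not quarantine_inventory); contrapositively O(quarantine_inventory -> obtain_consent). Since O(quarantine_inventory) holds, K gives O(obtain_consent).
The contrapositive of premise 4 (O(freeze_account -> not obtain_consent)) is O(obtain_consent -> not freeze_account), and O(obtain_consent) is already established, so O(not freeze_account).
The contrapositive of premise 5 (O(not verify_manifest -> freeze_account)) is O(not freeze_account -> verify_manifest), and O(not freeze_account) is already established, so O(verify_manifest).
Premises 1, 2, 6, 10, 11 do not contribute to this derivation.
Hence verify_manifest is obligatory.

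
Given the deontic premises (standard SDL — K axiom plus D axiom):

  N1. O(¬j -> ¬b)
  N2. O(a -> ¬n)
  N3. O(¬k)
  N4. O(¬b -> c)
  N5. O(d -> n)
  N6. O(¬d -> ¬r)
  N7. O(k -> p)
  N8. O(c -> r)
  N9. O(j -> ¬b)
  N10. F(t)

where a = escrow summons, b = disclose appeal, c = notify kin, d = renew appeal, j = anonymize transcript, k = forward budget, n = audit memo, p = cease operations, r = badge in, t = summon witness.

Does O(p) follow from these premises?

Premise 7 is O(k -> p), but O(k) is not derivable from the premises, so it does not yield O(p).
No other premise forces O(p). An ideal world satisfying every premise can still have p false, so O(p) is not derivable.

No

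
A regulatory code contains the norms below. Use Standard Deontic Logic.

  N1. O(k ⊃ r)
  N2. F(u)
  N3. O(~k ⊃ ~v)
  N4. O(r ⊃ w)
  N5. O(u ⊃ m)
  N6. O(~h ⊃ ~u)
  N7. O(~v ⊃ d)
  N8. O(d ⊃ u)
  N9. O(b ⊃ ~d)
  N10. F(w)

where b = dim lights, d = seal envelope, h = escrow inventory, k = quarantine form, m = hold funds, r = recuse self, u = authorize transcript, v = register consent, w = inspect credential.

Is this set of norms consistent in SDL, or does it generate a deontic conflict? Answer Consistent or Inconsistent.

Inconsistent

Premise 2 is F(u), i.e. O(~u).
Premise 8, O(d ⊃ u), contraposes to O(~u ⊃ ~d); with O(~u) we get O(~d).
The contrapositive of premise 7 (O(~v ⊃ d)) is O(~d ⊃ v), and O(~d) is already established, so O(v).
The contrapositive of premise 3 (O(~k ⊃ ~v)) is O(v ⊃ k), and O(v) is already established, so O(k).
Premise 1 is O(k ⊃ r); since O(k), deontic closure gives O(r).
From O(r) and premise 4, O(r ⊃ w), we obtain O(w).
Yet premise 10 is F(w), i.e. O(~w).
We now have both O(w) and O(~w) — w is simultaneously obligatory and forbidden, violating the D-axiom.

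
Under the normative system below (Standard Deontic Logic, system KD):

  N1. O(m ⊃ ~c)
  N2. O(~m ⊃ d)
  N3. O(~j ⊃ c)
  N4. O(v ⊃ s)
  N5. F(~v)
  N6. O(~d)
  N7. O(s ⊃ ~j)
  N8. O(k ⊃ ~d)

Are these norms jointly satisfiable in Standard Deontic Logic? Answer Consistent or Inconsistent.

Inconsistent

From premise 6 we have O(~d).
Premise 2, O(~m ⊃ d), contraposes to O(~d ⊃ m); with O(~d) we get O(m).
With premise 1, O(m ⊃ ~c), the K-axiom yields O(~c).
Premise 3, O(~j ⊃ c), contraposes to O(~c ⊃ j); with O(~c) we get O(j).
Premise 7, O(s ⊃ ~j), contraposes to O(j ⊃ ~s); with O(j) we get O(~s).
Premise 4 is O(v ⊃ s); contrapositively O(~s ⊃ ~v). Since O(~s) holds, K gives O(~v).
Yet premise 5 is F(~v), i.e. O(v).
We now have both O(~v) and O(v) — v is simultaneously obligatory and forbidden, violating the D-axiom.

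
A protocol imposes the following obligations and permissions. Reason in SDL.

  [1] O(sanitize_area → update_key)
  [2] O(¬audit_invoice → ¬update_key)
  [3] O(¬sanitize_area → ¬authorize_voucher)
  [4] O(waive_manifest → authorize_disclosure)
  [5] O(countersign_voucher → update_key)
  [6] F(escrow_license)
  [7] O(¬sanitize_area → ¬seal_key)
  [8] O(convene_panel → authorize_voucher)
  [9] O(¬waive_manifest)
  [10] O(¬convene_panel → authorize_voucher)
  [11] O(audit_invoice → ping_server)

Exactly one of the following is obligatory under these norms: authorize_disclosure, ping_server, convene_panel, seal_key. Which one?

Premises 10 and 8 are O(¬convene_panel → authorize_voucher) and O(convene_panel → authorize_voucher); every ideal world satisfies ¬convene_panel or convene_panel, so in either case authorize_voucher holds — hence O(authorize_voucher).
The contrapositive of premise 3 (O(¬sanitize_area → ¬authorize_voucher)) is O(authorize_voucher → sanitize_area), and O(authorize_voucher) is already established, so O(sanitize_area).
Applying K to premise 1 (O(sanitize_area → update_key)) and O(sanitize_area) yields O(update_key).
The contrapositive of premise 2 (O(¬audit_invoice → ¬update_key)) is O(update_key → audit_invoice), and O(update_key) is already established, so O(audit_invoice).
Premise 11 is O(audit_invoice → ping_server); since O(audit_invoice), deontic closure gives O(ping_server).
So O(ping_server) holds — ping_server is obligatory. None of the other listed options is made obligatory by any chain of premises.

ping_server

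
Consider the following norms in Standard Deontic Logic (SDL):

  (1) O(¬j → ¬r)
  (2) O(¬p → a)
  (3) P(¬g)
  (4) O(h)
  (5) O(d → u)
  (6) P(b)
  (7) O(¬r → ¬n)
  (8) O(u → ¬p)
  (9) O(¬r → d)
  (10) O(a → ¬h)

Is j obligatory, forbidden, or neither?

Obligatory

Premise 4 states O(h) outright.
Premise 10, O(a → ¬h), contraposes to O(h → ¬a); with O(h) we get O(¬a).
Premise 2, O(¬p → a), contraposes to O(¬a → p); with O(¬a) we get O(p).
Premise 8 is O(u → ¬p); contrapositively O(p → ¬u). Since O(p) holds, K gives O(¬u).
Premise 5, O(d → u), contraposes to O(¬u → ¬d); with O(¬u) we get O(¬d).
The contrapositive of premise 9 (O(¬r → d)) is O(¬d → r), and O(¬d) is already established, so O(r).
The contrapositive of premise 1 (O(¬j → ¬r)) is O(r → j), and O(r) is already established, so O(j).
Premises 3, 6, 7 do not contribute to this derivation.
Hence j is obligatory.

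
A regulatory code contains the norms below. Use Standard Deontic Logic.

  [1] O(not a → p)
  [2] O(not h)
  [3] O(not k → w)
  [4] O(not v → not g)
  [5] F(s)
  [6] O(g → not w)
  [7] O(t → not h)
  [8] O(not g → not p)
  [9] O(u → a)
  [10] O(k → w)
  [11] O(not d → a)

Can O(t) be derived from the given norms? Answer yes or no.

Premise 7 is O(t → not h); even if O(not h) held, inferring O(t) would be affirming the consequent — invalid.
No other premise forces O(t). An ideal world satisfying every premise can still have t false, so O(t) is not derivable.

No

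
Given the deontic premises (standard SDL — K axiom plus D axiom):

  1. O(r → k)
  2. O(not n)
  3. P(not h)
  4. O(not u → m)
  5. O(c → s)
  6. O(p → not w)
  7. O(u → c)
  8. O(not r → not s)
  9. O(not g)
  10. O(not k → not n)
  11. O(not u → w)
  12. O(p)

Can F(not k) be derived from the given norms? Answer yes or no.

From premise 12 we have O(p).
Applying K to premise 6 (O(p → not w)) and O(p) yields O(not w).
The contrapositive of premise 11 (O(not u → w)) is O(not w → u), and O(not w) is already established, so O(u).
Applying K to premise 7 (O(u → c)) and O(u) yields O(c).
Applying K to premise 5 (O(c → s)) and O(c) yields O(s).
Premise 8, O(not r → not s), contraposes to O(s → r); with O(s) we get O(r).
Applying K to premise 1 (O(r → k)) and O(r) yields O(k).
Premises 2, 3, 4, 9, 10 do not contribute to this derivation.
So O(k) holds, i.e. F(not k). The claim follows.

Yes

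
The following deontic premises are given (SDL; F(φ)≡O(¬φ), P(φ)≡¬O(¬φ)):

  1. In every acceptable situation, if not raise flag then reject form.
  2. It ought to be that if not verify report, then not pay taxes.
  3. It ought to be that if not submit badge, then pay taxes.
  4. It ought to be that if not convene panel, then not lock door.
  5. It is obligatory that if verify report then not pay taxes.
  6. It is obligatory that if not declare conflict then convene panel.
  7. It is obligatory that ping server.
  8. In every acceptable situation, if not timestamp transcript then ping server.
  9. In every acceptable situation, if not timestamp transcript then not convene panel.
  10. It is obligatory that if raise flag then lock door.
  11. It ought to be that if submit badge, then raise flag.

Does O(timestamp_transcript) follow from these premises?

Yes

Premises 5 and 2 are O(verify_report → ¬pay_taxes) and O(¬verify_report → ¬pay_taxes); every ideal world satisfies verify_report or ¬verify_report, so in either case ¬pay_taxes holds — hence O(¬pay_taxes).
Premise 3 is O(¬submit_badge → pay_taxes); contrapositively O(¬pay_taxes → submit_badge). Since O(¬pay_taxes) holds, K gives O(submit_badge).
From O(submit_badge) and premise 11, O(submit_badge → raise_flag), we obtain O(raise_flag).
From O(raise_flag) and premise 10, O(raise_flag → lock_door), we obtain O(lock_door).
Premise 4, O(¬convene_panel → ¬lock_door), contraposes to O(lock_door → convene_panel); with O(lock_door) we get O(convene_panel).
Premise 9, O(¬timestamp_transcript → ¬convene_panel), contraposes to O(convene_panel → timestamp_transcript); with O(convene_panel) we get O(timestamp_transcript).
Premises 1, 6, 7, 8 do not contribute to this derivation.
So O(timestamp_transcript) follows.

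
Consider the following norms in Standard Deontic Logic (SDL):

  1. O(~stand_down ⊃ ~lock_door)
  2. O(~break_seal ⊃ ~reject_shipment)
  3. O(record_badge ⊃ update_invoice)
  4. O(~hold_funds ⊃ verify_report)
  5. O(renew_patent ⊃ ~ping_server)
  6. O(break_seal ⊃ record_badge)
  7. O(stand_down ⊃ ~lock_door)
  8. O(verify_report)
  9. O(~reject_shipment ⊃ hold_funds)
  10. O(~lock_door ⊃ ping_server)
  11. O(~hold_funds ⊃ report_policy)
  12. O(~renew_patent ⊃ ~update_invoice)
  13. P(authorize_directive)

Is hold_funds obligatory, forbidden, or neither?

Obligatory

Premises 1 and 7 cover both cases: O(~stand_down ⊃ ~lock_door) and O(stand_down ⊃ ~lock_door). Since ~stand_down ∨ stand_down is a tautology, O(~lock_door) follows.
Premise 10 is O(~lock_door ⊃ ping_server); since O(~lock_door), deontic closure gives O(ping_server).
Premise 5, O(renew_patent ⊃ ~ping_server), contraposes to O(ping_server ⊃ ~renew_patent); with O(ping_server) we get O(~renew_patent).
From O(~renew_patent) and premise 12, O(~renew_patent ⊃ ~update_invoice), we obtain O(~update_invoice).
Premise 3, O(record_badge ⊃ update_invoice), contraposes to O(~update_invoice ⊃ ~record_badge); with O(~update_invoice) we get O(~record_badge).
Premise 6 is O(break_seal ⊃ record_badge); contrapositively O(~record_badge ⊃ ~break_seal). Since O(~record_badge) holds, K gives O(~break_seal).
Applying K to premise 2 (O(~break_seal ⊃ ~reject_shipment)) and O(~break_seal) yields O(~reject_shipment).
From O(~reject_shipment) and premise 9, O(~reject_shipment ⊃ hold_funds), we obtain O(hold_funds).
Premises 4, 8, 11, 13 do not contribute to this derivation.
Hence hold_funds is obligatory.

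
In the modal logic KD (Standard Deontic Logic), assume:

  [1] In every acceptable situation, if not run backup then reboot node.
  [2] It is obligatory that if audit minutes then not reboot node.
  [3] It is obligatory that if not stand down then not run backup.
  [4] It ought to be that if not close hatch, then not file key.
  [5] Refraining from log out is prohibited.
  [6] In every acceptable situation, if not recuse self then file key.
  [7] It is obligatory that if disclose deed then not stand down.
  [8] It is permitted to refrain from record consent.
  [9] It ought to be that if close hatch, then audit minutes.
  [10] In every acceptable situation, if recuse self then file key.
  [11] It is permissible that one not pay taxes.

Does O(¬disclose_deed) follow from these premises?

Premises 6 and 10 cover both cases: O(¬recuse_self → file_key) and O(recuse_self → file_key). Since ¬recuse_self ∨ recuse_self is a tautology, O(file_key) follows.
The contrapositive of premise 4 (O(¬close_hatch → ¬file_key)) is O(file_key → close_hatch), and O(file_key) is already established, so O(close_hatch).
Premise 9 is O(close_hatch → audit_minutes); since O(close_hatch), deontic closure gives O(audit_minutes).
With premise 2, O(audit_minutes → ¬reboot_node), the K-axiom yields O(¬reboot_node).
Premise 1 is O(¬run_backup → reboot_node); contrapositively O(¬reboot_node → run_backup). Since O(¬reboot_node) holds, K gives O(run_backup).
Premise 3 is O(¬stand_down → ¬run_backup); contrapositively O(run_backup → stand_down). Since O(run_backup) holds, K gives O(stand_down).
The contrapositive of premise 7 (O(disclose_deed → ¬stand_down)) is O(stand_down → ¬disclose_deed), and O(stand_down) is already established, so O(¬disclose_deed).
Premises 5, 8, 11 do not contribute to this derivation.
So O(¬disclose_deed) follows.

Yes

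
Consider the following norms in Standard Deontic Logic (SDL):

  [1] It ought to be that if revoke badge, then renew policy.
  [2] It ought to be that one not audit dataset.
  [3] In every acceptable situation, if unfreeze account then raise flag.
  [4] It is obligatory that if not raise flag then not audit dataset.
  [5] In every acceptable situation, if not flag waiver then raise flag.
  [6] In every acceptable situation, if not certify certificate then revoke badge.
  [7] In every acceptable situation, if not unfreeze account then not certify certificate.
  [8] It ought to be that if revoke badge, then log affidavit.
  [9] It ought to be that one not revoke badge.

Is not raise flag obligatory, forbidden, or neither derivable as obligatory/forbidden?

Forbidden

Premise 9 states O(¬revoke_badge) outright.
The contrapositive of premise 6 (O(¬certify_certificate → revoke_badge)) is O(¬revoke_badge → certify_certificate), and O(¬revoke_badge) is already established, so O(certify_certificate).
Premise 7, O(¬unfreeze_account → ¬certify_certificate), contraposes to O(certify_certificate → unfreeze_account); with O(certify_certificate) we get O(unfreeze_account).
With premise 3, O(unfreeze_account → raise_flag), the K-axiom yields O(raise_flag).
Premises 1, 2, 4, 5, 8 do not contribute to this derivation.
Thus O(raise_flag), which is F(¬raise_flag): ¬raise_flag is forbidden.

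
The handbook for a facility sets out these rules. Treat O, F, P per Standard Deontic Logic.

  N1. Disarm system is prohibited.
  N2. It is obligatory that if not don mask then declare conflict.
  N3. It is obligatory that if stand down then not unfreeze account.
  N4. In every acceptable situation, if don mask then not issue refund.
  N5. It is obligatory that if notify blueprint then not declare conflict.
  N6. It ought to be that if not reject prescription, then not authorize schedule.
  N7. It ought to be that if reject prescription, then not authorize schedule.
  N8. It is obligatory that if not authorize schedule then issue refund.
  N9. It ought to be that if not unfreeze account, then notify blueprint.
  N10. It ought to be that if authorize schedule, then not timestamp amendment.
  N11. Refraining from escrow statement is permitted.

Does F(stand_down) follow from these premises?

Premises 6 and 7 cover both cases: O(¬reject_prescription → ¬authorize_schedule) and O(reject_prescription → ¬authorize_schedule). Since ¬reject_prescription ∨ reject_prescription is a tautology, O(¬authorize_schedule) follows.
From O(¬authorize_schedule) and premise 8, O(¬authorize_schedule → issue_refund), we obtain O(issue_refund).
Premise 4 is O(don_mask → ¬issue_refund); contrapositively O(issue_refund → ¬don_mask). Since O(issue_refund) holds, K gives O(¬don_mask).
Premise 2 is O(¬don_mask → declare_conflict); since O(¬don_mask), deontic closure gives O(declare_conflict).
The contrapositive of premise 5 (O(notify_blueprint → ¬declare_conflict)) is O(declare_conflict → ¬notify_blueprint), and O(declare_conflict) is already established, so O(¬notify_blueprint).
The contrapositive of premise 9 (O(¬unfreeze_account → notify_blueprint)) is O(¬notify_blueprint → unfreeze_account), and O(¬notify_blueprint) is already established, so O(unfreeze_account).
Premise 3, O(stand_down → ¬unfreeze_account), contraposes to O(unfreeze_account → ¬stand_down); with O(unfreeze_account) we get O(¬stand_down).
Premises 1, 10, 11 do not contribute to this derivation.
So O(¬stand_down) holds, i.e. F(stand_down). The claim follows.

Yes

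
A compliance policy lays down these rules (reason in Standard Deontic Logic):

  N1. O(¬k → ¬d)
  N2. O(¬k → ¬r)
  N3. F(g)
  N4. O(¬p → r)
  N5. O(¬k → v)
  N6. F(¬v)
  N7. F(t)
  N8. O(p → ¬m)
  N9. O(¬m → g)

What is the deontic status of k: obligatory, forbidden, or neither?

Obligatory

F(g) at premise 3 means O(¬g).
The contrapositive of premise 9 (O(¬m → g)) is O(¬g → m), and O(¬g) is already established, so O(m).
The contrapositive of premise 8 (O(p → ¬m)) is O(m → ¬p), and O(m) is already established, so O(¬p).
Applying K to premise 4 (O(¬p → r)) and O(¬p) yields O(r).
The contrapositive of premise 2 (O(¬k → ¬r)) is O(r → k), and O(r) is already established, so O(k).
Premises 1, 5, 6, 7 do not contribute to this derivation.
Hence k is obligatory.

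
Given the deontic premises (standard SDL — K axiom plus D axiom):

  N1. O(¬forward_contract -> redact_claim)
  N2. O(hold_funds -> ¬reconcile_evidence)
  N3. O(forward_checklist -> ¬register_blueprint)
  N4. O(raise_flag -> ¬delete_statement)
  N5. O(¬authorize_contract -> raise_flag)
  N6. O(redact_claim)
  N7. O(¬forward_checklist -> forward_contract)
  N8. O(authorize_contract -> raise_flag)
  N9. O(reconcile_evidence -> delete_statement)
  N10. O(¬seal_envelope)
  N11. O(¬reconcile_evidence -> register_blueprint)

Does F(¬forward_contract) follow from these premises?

By case analysis on authorize_contract: premise 8 gives O(authorize_contract -> raise_flag) and premise 5 gives O(¬authorize_contract -> raise_flag), so O(raise_flag) either way.
From O(raise_flag) and premise 4, O(raise_flag -> ¬delete_statement), we obtain O(¬delete_statement).
The contrapositive of premise 9 (O(reconcile_evidence -> delete_statement)) is O(¬delete_statement -> ¬reconcile_evidence), and O(¬delete_statement) is already established, so O(¬reconcile_evidence).
With premise 11, O(¬reconcile_evidence -> register_blueprint), the K-axiom yields O(register_blueprint).
Premise 3, O(forward_checklist -> ¬register_blueprint), contraposes to O(register_blueprint -> ¬forward_checklist); with O(register_blueprint) we get O(¬forward_checklist).
With premise 7, O(¬forward_checklist -> forward_contract), the K-axiom yields O(forward_contract).
Premises 1, 2, 6, 10 do not contribute to this derivation.
So O(forward_contract) holds, i.e. F(¬forward_contract). The claim follows.

Yes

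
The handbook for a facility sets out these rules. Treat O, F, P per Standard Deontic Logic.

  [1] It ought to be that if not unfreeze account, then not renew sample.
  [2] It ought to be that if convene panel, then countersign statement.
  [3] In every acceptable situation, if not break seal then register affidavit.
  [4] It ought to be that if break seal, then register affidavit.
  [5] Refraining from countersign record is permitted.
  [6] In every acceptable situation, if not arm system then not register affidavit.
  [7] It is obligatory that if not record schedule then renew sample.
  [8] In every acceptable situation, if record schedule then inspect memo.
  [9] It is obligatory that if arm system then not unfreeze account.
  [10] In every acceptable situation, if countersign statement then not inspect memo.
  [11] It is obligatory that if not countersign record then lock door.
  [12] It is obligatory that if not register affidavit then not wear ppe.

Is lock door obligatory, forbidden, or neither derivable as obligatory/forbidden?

Premise 11 is O(¬countersign_record → lock_door), but O(¬countersign_record) is not derivable from the premises (the permission P(¬countersign_record) asserts only ¬O(countersign_record), not O(¬countersign_record)), so it does not yield O(lock_door).
No premise or chain of K-axiom applications forces O(lock_door), and none forces O(¬lock_door). So lock_door is neither obligatory nor forbidden under these norms.

Neither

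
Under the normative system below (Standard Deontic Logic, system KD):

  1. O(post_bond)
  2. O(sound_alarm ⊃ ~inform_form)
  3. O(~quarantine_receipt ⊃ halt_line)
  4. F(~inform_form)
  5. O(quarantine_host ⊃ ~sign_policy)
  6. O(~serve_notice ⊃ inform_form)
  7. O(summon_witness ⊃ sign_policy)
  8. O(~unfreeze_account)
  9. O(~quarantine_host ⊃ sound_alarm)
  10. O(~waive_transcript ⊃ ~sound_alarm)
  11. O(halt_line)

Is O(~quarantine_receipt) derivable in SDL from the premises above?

No

Premise 3 is O(~quarantine_receipt ⊃ halt_line); even if O(halt_line) held, inferring O(~quarantine_receipt) would be affirming the consequent — invalid.
No other premise forces O(~quarantine_receipt). An ideal world satisfying every premise can still have ~quarantine_receipt false, so O(~quarantine_receipt) is not derivable.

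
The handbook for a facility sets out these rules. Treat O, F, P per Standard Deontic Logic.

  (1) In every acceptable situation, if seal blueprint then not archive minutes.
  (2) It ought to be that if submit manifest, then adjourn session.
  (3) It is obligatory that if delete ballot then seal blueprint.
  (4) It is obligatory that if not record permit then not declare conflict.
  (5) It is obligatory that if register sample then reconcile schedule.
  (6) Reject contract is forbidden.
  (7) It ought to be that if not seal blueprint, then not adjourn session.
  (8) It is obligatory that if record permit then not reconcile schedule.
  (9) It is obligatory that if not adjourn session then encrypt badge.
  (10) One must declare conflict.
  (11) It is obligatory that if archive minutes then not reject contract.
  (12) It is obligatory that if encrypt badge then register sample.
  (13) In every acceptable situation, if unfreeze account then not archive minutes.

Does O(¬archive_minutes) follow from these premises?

Yes

From premise 10 we have O(declare_conflict).
Premise 4 is O(¬record_permit → ¬declare_conflict); contrapositively O(declare_conflict → record_permit). Since O(declare_conflict) holds, K gives O(record_permit).
From O(record_permit) and premise 8, O(record_permit → ¬reconcile_schedule), we obtain O(¬reconcile_schedule).
Premise 5 is O(register_sample → reconcile_schedule); contrapositively O(¬reconcile_schedule → ¬register_sample). Since O(¬reconcile_schedule) holds, K gives O(¬register_sample).
Premise 12 is O(encrypt_badge → register_sample); contrapositively O(¬register_sample → ¬encrypt_badge). Since O(¬register_sample) holds, K gives O(¬encrypt_badge).
The contrapositive of premise 9 (O(¬adjourn_session → encrypt_badge)) is O(¬encrypt_badge → adjourn_session), and O(¬encrypt_badge) is already established, so O(adjourn_session).
Premise 7 is O(¬seal_blueprint → ¬adjourn_session); contrapositively O(adjourn_session → seal_blueprint). Since O(adjourn_session) holds, K gives O(seal_blueprint).
From O(seal_blueprint) and premise 1, O(seal_blueprint → ¬archive_minutes), we obtain O(¬archive_minutes).
Premises 2, 3, 6, 11, 13 do not contribute to this derivation.
So O(¬archive_minutes) follows.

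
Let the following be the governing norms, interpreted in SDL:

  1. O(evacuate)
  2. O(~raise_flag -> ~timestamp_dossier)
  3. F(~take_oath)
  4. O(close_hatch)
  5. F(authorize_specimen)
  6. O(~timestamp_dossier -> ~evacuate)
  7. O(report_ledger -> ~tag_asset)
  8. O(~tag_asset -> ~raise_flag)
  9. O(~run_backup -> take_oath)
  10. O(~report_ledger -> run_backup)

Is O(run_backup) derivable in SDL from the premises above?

Yes

Premise 1 states O(evacuate) outright.
Premise 6 is O(~timestamp_dossier -> ~evacuate); contrapositively O(evacuate -> timestamp_dossier). Since O(evacuate) holds, K gives O(timestamp_dossier).
Premise 2 is O(~raise_flag -> ~timestamp_dossier); contrapositively O(timestamp_dossier -> raise_flag). Since O(timestamp_dossier) holds, K gives O(raise_flag).
Premise 8 is O(~tag_asset -> ~raise_flag); contrapositively O(raise_flag -> tag_asset). Since O(raise_flag) holds, K gives O(tag_asset).
Premise 7, O(report_ledger -> ~tag_asset), contraposes to O(tag_asset -> ~report_ledger); with O(tag_asset) we get O(~report_ledger).
Premise 10 is O(~report_ledger -> run_backup); since O(~report_ledger), deontic closure gives O(run_backup).
Premises 3, 4, 5, 9 do not contribute to this derivation.
So O(run_backup) follows.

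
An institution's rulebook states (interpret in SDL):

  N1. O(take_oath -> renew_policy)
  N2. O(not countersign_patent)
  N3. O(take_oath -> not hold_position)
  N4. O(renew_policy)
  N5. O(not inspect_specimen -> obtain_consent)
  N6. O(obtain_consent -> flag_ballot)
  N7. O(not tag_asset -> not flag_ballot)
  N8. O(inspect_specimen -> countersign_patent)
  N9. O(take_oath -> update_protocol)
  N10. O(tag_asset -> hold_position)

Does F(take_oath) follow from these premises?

From premise 2 we have O(not countersign_patent).
Premise 8, O(inspect_specimen -> countersign_patent), contraposes to O(not countersign_patent -> not inspect_specimen); with O(not countersign_patent) we get O(not inspect_specimen).
With premise 5, O(not inspect_specimen -> obtain_consent), the K-axiom yields O(obtain_consent).
With premise 6, O(obtain_consent -> flag_ballot), the K-axiom yields O(flag_ballot).
Premise 7 is O(not tag_asset -> not flag_ballot); contrapositively O(flag_ballot -> tag_asset). Since O(flag_ballot) holds, K gives O(tag_asset).
Applying K to premise 10 (O(tag_asset -> hold_position)) and O(tag_asset) yields O(hold_position).
The contrapositive of premise 3 (O(take_oath -> not hold_position)) is O(hold_position -> not take_oath), and O(hold_position) is already established, so O(not take_oath).
Premises 1, 4, 9 do not contribute to this derivation.
So O(not take_oath) holds, i.e. F(take_oath). The claim follows.

Yes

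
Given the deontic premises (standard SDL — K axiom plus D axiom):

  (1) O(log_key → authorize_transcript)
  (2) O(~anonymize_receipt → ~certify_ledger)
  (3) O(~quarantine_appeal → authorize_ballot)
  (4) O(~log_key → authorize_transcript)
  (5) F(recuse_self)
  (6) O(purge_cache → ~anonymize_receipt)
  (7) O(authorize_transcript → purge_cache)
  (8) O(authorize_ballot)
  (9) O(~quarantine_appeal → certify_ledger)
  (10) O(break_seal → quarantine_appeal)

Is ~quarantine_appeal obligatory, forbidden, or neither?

Premises 1 and 4 are O(log_key → authorize_transcript) and O(~log_key → authorize_transcript); every ideal world satisfies log_key or ~log_key, so in either case authorize_transcript holds — hence O(authorize_transcript).
With premise 7, O(authorize_transcript → purge_cache), the K-axiom yields O(purge_cache).
Applying K to premise 6 (O(purge_cache → ~anonymize_receipt)) and O(purge_cache) yields O(~anonymize_receipt).
Premise 2 is O(~anonymize_receipt → ~certify_ledger); since O(~anonymize_receipt), deontic closure gives O(~certify_ledger).
The contrapositive of premise 9 (O(~quarantine_appeal → certify_ledger)) is O(~certify_ledger → quarantine_appeal), and O(~certify_ledger) is already established, so O(quarantine_appeal).
Premises 3, 5, 8, 10 do not contribute to this derivation.
Thus O(quarantine_appeal), which is F(~quarantine_appeal): ~quarantine_appeal is forbidden.

Forbidden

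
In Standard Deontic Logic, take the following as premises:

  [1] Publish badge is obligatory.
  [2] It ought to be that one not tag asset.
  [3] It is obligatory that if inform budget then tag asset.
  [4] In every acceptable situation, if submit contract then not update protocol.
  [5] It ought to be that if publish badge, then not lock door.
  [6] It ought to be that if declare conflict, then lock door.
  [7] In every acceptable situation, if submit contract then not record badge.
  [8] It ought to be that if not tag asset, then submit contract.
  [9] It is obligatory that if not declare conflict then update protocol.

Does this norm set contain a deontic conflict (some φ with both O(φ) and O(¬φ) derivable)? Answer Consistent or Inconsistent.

Premise 1 states O(publish_badge) outright.
Applying K to premise 5 (O(publish_badge → ¬lock_door)) and O(publish_badge) yields O(¬lock_door).
The contrapositive of premise 6 (O(declare_conflict → lock_door)) is O(¬lock_door → ¬declare_conflict), and O(¬lock_door) is already established, so O(¬declare_conflict).
Applying K to premise 9 (O(¬declare_conflict → update_protocol)) and O(¬declare_conflict) yields O(update_protocol).
Premise 4, O(submit_contract → ¬update_protocol), contraposes to O(update_protocol → ¬submit_contract); with O(update_protocol) we get O(¬submit_contract).
Premise 8, O(¬tag_asset → submit_contract), contraposes to O(¬submit_contract → tag_asset); with O(¬submit_contract) we get O(tag_asset).
Yet premise 2 states O(¬tag_asset).
We now have both O(tag_asset) and O(¬tag_asset) — tag_asset is simultaneously obligatory and forbidden, violating the D-axiom.

Inconsistent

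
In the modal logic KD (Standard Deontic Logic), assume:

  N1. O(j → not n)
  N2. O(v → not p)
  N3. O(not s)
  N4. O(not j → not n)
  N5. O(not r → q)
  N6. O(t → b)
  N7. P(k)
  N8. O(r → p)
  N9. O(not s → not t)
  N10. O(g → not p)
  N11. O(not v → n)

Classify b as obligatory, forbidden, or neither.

Premise 6 is O(t → b), but O(t) is not derivable from the premises, so it does not yield O(b).
No premise or chain of K-axiom applications forces O(b), and none forces O(not b). So b is neither obligatory nor forbidden under these norms.

Neither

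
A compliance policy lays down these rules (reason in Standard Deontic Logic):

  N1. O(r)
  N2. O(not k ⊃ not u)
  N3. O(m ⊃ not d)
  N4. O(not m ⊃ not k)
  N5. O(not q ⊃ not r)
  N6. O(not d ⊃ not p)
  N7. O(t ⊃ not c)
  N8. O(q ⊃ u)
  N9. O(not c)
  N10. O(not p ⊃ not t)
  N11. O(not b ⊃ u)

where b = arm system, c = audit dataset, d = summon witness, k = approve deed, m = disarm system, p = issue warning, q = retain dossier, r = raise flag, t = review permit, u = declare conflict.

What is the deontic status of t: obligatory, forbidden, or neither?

Forbidden

From premise 1 we have O(r).
Premise 5, O(not q ⊃ not r), contraposes to O(r ⊃ q); with O(r) we get O(q).
With premise 8, O(q ⊃ u), the K-axiom yields O(u).
The contrapositive of premise 2 (O(not k ⊃ not u)) is O(u ⊃ k), and O(u) is already established, so O(k).
Premise 4, O(not m ⊃ not k), contraposes to O(k ⊃ m); with O(k) we get O(m).
From O(m) and premise 3, O(m ⊃ not d), we obtain O(not d).
From O(not d) and premise 6, O(not d ⊃ not p), we obtain O(not p).
From O(not p) and premise 10, O(not p ⊃ not t), we obtain O(not t).
Premises 7, 9, 11 do not contribute to this derivation.
Thus O(not t), which is F(t): t is forbidden.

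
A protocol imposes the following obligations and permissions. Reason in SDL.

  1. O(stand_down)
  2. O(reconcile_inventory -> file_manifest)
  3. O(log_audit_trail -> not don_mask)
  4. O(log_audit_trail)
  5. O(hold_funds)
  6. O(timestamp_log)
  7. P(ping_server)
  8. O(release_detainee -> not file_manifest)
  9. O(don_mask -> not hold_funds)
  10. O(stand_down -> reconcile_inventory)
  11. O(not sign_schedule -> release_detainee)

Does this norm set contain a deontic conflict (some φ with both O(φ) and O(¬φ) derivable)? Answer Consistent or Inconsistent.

Consistent

Premise 9 is O(don_mask -> not hold_funds), but O(don_mask) is not derivable from the premises, so it does not yield O(not hold_funds).
So O(not hold_funds) is not derivable, and the apparent clash with O(hold_funds) does not arise.
A world satisfying every obligation exists (e.g. don_mask=false, file_manifest=true, hold_funds=true, log_audit_trail=true, ping_server=false, reconcile_inventory=true, release_detainee=false, sign_schedule=true, stand_down=true, timestamp_log=true); no atom is both obligatory and forbidden, so the set is consistent.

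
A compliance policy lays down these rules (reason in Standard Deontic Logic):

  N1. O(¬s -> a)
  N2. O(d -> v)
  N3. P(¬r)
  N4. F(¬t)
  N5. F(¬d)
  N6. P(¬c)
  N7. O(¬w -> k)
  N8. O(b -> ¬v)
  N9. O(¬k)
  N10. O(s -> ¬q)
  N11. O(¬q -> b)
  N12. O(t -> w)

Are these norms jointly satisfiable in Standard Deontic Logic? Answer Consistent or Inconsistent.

Premise 7 is O(¬w -> k), but O(¬w) is not derivable from the premises, so it does not yield O(k).
So O(k) is not derivable, and the apparent clash with O(¬k) does not arise.
A world satisfying every obligation exists (e.g. a=true, b=false, c=false, d=true, k=false, q=true, r=false, s=false, t=true, v=true, w=true); no atom is both obligatory and forbidden, so the set is consistent.

Consistent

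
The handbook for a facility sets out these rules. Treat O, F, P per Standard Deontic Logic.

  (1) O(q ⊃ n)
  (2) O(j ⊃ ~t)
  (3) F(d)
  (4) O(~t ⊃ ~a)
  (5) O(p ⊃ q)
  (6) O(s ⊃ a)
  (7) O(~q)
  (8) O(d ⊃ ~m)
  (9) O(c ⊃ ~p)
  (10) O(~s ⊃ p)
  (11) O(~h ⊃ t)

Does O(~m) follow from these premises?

Premise 8 is O(d ⊃ ~m), but O(d) is not derivable from the premises, so it does not yield O(~m).
No other premise forces O(~m). An ideal world satisfying every premise can still have ~m false, so O(~m) is not derivable.

No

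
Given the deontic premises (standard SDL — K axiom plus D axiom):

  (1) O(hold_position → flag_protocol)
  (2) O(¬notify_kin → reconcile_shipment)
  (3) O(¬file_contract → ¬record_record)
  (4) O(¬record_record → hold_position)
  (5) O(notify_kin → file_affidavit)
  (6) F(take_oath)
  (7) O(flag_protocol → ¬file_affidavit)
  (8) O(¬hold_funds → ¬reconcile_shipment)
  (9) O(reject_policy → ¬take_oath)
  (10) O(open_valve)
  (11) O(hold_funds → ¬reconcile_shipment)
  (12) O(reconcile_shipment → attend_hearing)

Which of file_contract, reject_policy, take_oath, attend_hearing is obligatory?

Premises 11 and 8 cover both cases: O(hold_funds → ¬reconcile_shipment) and O(¬hold_funds → ¬reconcile_shipment). Since hold_funds ∨ ¬hold_funds is a tautology, O(¬reconcile_shipment) follows.
Premise 2 is O(¬notify_kin → reconcile_shipment); contrapositively O(¬reconcile_shipment → notify_kin). Since O(¬reconcile_shipment) holds, K gives O(notify_kin).
Premise 5 is O(notify_kin → file_affidavit); since O(notify_kin), deontic closure gives O(file_affidavit).
Premise 7, O(flag_protocol → ¬file_affidavit), contraposes to O(file_affidavit → ¬flag_protocol); with O(file_affidavit) we get O(¬flag_protocol).
The contrapositive of premise 1 (O(hold_position → flag_protocol)) is O(¬flag_protocol → ¬hold_position), and O(¬flag_protocol) is already established, so O(¬hold_position).
The contrapositive of premise 4 (O(¬record_record → hold_position)) is O(¬hold_position → record_record), and O(¬hold_position) is already established, so O(record_record).
Premise 3 is O(¬file_contract → ¬record_record); contrapositively O(record_record → file_contract). Since O(record_record) holds, K gives O(file_contract).
So O(file_contract) holds — file_contract is obligatory. None of the other listed options is made obligatory by any chain of premises.

file_contract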